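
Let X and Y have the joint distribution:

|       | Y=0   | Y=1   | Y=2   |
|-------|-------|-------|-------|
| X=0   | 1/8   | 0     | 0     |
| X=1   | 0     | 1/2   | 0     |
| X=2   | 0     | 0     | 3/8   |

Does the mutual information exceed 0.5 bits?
Marginal P(X) (row sums):
  P(X=0) = 1/8 + 0 + 0 = 1/8
  P(X=1) = 0 + 1/2 + 0 = 1/2
  P(X=2) = 0 + 0 + 3/8 = 3/8
Marginal P(Y) (column sums):
  P(Y=0) = 1/8 + 0 + 0 = 1/8
  P(Y=1) = 0 + 1/2 + 0 = 1/2
  P(Y=2) = 0 + 0 + 3/8 = 3/8

H(X) = -[(1/8)·log₂(1/8) + (1/2)·log₂(1/2) + (3/8)·log₂(3/8)]
  = 0.3750 + 0.5000 + 0.5306
  = 1.4056 bits
H(Y) = -[(1/8)·log₂(1/8) + (1/2)·log₂(1/2) + (3/8)·log₂(3/8)]
  = 0.3750 + 0.5000 + 0.5306
  = 1.4056 bits
H(X,Y) = -[(1/8)·log₂(1/8) + (1/2)·log₂(1/2) + (3/8)·log₂(3/8)]
  = 0.3750 + 0.5000 + 0.5306
  = 1.4056 bits

I(X;Y) = H(X) + H(Y) - H(X,Y)
  = 1.4056 + 1.4056 - 1.4056
  = 1.4056 bits

Yes. I(X;Y) = 1.4056 bits, which is > 0.5 bits.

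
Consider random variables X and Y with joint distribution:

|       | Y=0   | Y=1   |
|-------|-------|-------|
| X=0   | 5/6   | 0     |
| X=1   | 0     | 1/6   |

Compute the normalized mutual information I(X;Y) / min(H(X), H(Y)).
Marginal P(X) (row sums):
  P(X=0) = 5/6 + 0 = 5/6
  P(X=1) = 0 + 1/6 = 1/6
Marginal P(Y) (column sums):
  P(Y=0) = 5/6 + 0 = 5/6
  P(Y=1) = 0 + 1/6 = 1/6

H(X) = -[(5/6)·log₂(5/6) + (1/6)·log₂(1/6)]
  = 0.2192 + 0.4308
  = 0.6500 bits
H(Y) = -[(5/6)·log₂(5/6) + (1/6)·log₂(1/6)]
  = 0.2192 + 0.4308
  = 0.6500 bits
H(X,Y) = -[(5/6)·log₂(5/6) + (1/6)·log₂(1/6)]
  = 0.2192 + 0.4308
  = 0.6500 bits

I(X;Y) = H(X) + H(Y) - H(X,Y)
  = 0.6500 + 0.6500 - 0.6500
  = 0.6500 bits

min(H(X), H(Y)) = min(0.6500, 0.6500) = 0.6500 bits
Normalized MI = 0.6500 / 0.6500 = 1.0000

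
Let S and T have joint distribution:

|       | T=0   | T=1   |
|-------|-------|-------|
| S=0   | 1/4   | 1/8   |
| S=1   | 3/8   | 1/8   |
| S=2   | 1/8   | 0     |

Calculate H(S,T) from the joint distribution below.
H(S,T) = -Σ P(S,T) log₂ P(S,T), summed over the non-zero cells:
H(S,T) = -[(1/4)·log₂(1/4) + (1/8)·log₂(1/8) + (3/8)·log₂(3/8) + (1/8)·log₂(1/8) + (1/8)·log₂(1/8)]
  = 0.5000 + 0.3750 + 0.5306 + 0.3750 + 0.3750
  = 2.1556 bits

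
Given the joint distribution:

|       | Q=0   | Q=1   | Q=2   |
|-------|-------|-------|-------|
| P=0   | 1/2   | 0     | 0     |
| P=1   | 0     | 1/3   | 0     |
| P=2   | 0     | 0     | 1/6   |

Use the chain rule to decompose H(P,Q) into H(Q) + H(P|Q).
By the chain rule: H(P,Q) = H(Q) + H(P|Q)

Marginal P(Q) (column sums):
  P(Q=0) = 1/2 + 0 + 0 = 1/2
  P(Q=1) = 0 + 1/3 + 0 = 1/3
  P(Q=2) = 0 + 0 + 1/6 = 1/6
H(Q) = -[(1/2)·log₂(1/2) + (1/3)·log₂(1/3) + (1/6)·log₂(1/6)]
  = 0.5000 + 0.5283 + 0.4308
  = 1.4591 bits
H(P|Q) = -Σ P(P,Q)·log₂ P(P|Q), where P(P|Q) = P(P,Q) / P(Q)
  (cells with P(P,Q) = 0 contribute 0)
  (P=0,Q=0): P(P|Q) = (1/2)/(1/2) = 1;  -(1/2)·log₂(1) = 0.0000
  (P=1,Q=1): P(P|Q) = (1/3)/(1/3) = 1;  -(1/3)·log₂(1) = 0.0000
  (P=2,Q=2): P(P|Q) = (1/6)/(1/6) = 1;  -(1/6)·log₂(1) = 0.0000
H(P|Q) = 0.0000 + 0.0000 + 0.0000
  = 0.0000 bits

H(P,Q) = H(Q) + H(P|Q) = 1.4591 + 0.0000 = 1.4591 bits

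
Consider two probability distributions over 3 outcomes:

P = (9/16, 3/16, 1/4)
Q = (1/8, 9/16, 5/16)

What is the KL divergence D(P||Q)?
D(P||Q) = Σ P(i) log₂(P(i)/Q(i))
  i=0: (9/16) × log₂((9/16)/(1/8)) = (9/16) × log₂(9/2) = 1.2206
  i=1: (3/16) × log₂((3/16)/(9/16)) = (3/16) × log₂(1/3) = -0.2972
  i=2: (1/4) × log₂((1/4)/(5/16)) = (1/4) × log₂(4/5) = -0.0805
D(P||Q) = 1.2206 - 0.2972 - 0.0805
  = 0.8429 bits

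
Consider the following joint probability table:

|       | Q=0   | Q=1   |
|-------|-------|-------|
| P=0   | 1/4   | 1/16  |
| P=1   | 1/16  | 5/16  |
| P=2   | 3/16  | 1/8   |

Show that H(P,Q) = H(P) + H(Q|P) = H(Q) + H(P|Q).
Marginal P(P) (row sums):
  P(P=0) = 1/4 + 1/16 = 5/16
  P(P=1) = 1/16 + 5/16 = 3/8
  P(P=2) = 3/16 + 1/8 = 5/16
Marginal P(Q) (column sums):
  P(Q=0) = 1/4 + 1/16 + 3/16 = 1/2
  P(Q=1) = 1/16 + 5/16 + 1/8 = 1/2

Decomposition 1: H(P) + H(Q|P)
H(P) = -[(5/16)·log₂(5/16) + (3/8)·log₂(3/8) + (5/16)·log₂(5/16)]
  = 0.5244 + 0.5306 + 0.5244
  = 1.5794 bits
H(Q|P) = -Σ P(P,Q)·log₂ P(Q|P), where P(Q|P) = P(P,Q) / P(P)
  (P=0,Q=0): P(Q|P) = (1/4)/(5/16) = 4/5;  -(1/4)·log₂(4/5) = 0.0805
  (P=0,Q=1): P(Q|P) = (1/16)/(5/16) = 1/5;  -(1/16)·log₂(1/5) = 0.1451
  (P=1,Q=0): P(Q|P) = (1/16)/(3/8) = 1/6;  -(1/16)·log₂(1/6) = 0.1616
  (P=1,Q=1): P(Q|P) = (5/16)/(3/8) = 5/6;  -(5/16)·log₂(5/6) = 0.0822
  (P=2,Q=0): P(Q|P) = (3/16)/(5/16) = 3/5;  -(3/16)·log₂(3/5) = 0.1382
  (P=2,Q=1): P(Q|P) = (1/8)/(5/16) = 2/5;  -(1/8)·log₂(2/5) = 0.1652
H(Q|P) = 0.0805 + 0.1451 + 0.1616 + 0.0822 + 0.1382 + 0.1652
  = 0.7728 bits
H(P) + H(Q|P) = 1.5794 + 0.7728 = 2.3522 bits

Decomposition 2: H(Q) + H(P|Q)
H(Q) = -[(1/2)·log₂(1/2) + (1/2)·log₂(1/2)]
  = 0.5000 + 0.5000
  = 1.0000 bits
H(P|Q) = -Σ P(P,Q)·log₂ P(P|Q), where P(P|Q) = P(P,Q) / P(Q)
  (P=0,Q=0): P(P|Q) = (1/4)/(1/2) = 1/2;  -(1/4)·log₂(1/2) = 0.2500
  (P=0,Q=1): P(P|Q) = (1/16)/(1/2) = 1/8;  -(1/16)·log₂(1/8) = 0.1875
  (P=1,Q=0): P(P|Q) = (1/16)/(1/2) = 1/8;  -(1/16)·log₂(1/8) = 0.1875
  (P=1,Q=1): P(P|Q) = (5/16)/(1/2) = 5/8;  -(5/16)·log₂(5/8) = 0.2119
  (P=2,Q=0): P(P|Q) = (3/16)/(1/2) = 3/8;  -(3/16)·log₂(3/8) = 0.2653
  (P=2,Q=1): P(P|Q) = (1/8)/(1/2) = 1/4;  -(1/8)·log₂(1/4) = 0.2500
H(P|Q) = 0.2500 + 0.1875 + 0.1875 + 0.2119 + 0.2653 + 0.2500
  = 1.3522 bits
H(Q) + H(P|Q) = 1.0000 + 1.3522 = 2.3522 bits

Direct computation of the joint entropy:
H(P,Q) = -[(1/4)·log₂(1/4) + (1/16)·log₂(1/16) + (1/16)·log₂(1/16) + (5/16)·log₂(5/16) + (3/16)·log₂(3/16) + (1/8)·log₂(1/8)]
  = 0.5000 + 0.2500 + 0.2500 + 0.5244 + 0.4528 + 0.3750
  = 2.3522 bits

All three agree: H(P,Q) = 2.3522 bits ✓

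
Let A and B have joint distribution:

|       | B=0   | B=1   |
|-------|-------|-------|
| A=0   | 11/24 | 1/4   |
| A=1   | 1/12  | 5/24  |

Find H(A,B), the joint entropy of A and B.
H(A,B) = -Σ P(A,B) log₂ P(A,B), summed over the non-zero cells:
H(A,B) = -[(11/24)·log₂(11/24) + (1/4)·log₂(1/4) + (1/12)·log₂(1/12) + (5/24)·log₂(5/24)]
  = 0.5159 + 0.5000 + 0.2987 + 0.4715
  = 1.7861 bits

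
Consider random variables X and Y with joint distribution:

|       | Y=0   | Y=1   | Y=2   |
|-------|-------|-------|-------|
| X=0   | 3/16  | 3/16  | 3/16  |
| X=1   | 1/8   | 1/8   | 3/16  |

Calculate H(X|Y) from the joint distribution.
Marginal P(Y) (column sums):
  P(Y=0) = 3/16 + 1/8 = 5/16
  P(Y=1) = 3/16 + 1/8 = 5/16
  P(Y=2) = 3/16 + 3/16 = 3/8

H(X|Y) = -Σ P(X,Y)·log₂ P(X|Y), where P(X|Y) = P(X,Y) / P(Y)
  (X=0,Y=0): P(X|Y) = (3/16)/(5/16) = 3/5;  -(3/16)·log₂(3/5) = 0.1382
  (X=0,Y=1): P(X|Y) = (3/16)/(5/16) = 3/5;  -(3/16)·log₂(3/5) = 0.1382
  (X=0,Y=2): P(X|Y) = (3/16)/(3/8) = 1/2;  -(3/16)·log₂(1/2) = 0.1875
  (X=1,Y=0): P(X|Y) = (1/8)/(5/16) = 2/5;  -(1/8)·log₂(2/5) = 0.1652
  (X=1,Y=1): P(X|Y) = (1/8)/(5/16) = 2/5;  -(1/8)·log₂(2/5) = 0.1652
  (X=1,Y=2): P(X|Y) = (3/16)/(3/8) = 1/2;  -(3/16)·log₂(1/2) = 0.1875
H(X|Y) = 0.1382 + 0.1382 + 0.1875 + 0.1652 + 0.1652 + 0.1875
  = 0.9818 bits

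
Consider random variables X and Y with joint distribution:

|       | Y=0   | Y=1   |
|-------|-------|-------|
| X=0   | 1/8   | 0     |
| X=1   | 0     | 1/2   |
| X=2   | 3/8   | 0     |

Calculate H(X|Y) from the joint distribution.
Marginal P(Y) (column sums):
  P(Y=0) = 1/8 + 0 + 3/8 = 1/2
  P(Y=1) = 0 + 1/2 + 0 = 1/2

H(X|Y) = -Σ P(X,Y)·log₂ P(X|Y), where P(X|Y) = P(X,Y) / P(Y)
  (cells with P(X,Y) = 0 contribute 0)
  (X=0,Y=0): P(X|Y) = (1/8)/(1/2) = 1/4;  -(1/8)·log₂(1/4) = 0.2500
  (X=1,Y=1): P(X|Y) = (1/2)/(1/2) = 1;  -(1/2)·log₂(1) = 0.0000
  (X=2,Y=0): P(X|Y) = (3/8)/(1/2) = 3/4;  -(3/8)·log₂(3/4) = 0.1556
H(X|Y) = 0.2500 + 0.0000 + 0.1556
  = 0.4056 bits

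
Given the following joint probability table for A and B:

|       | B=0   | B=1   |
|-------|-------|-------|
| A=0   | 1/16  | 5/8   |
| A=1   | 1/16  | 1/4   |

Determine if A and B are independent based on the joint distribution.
Marginal P(A) (row sums):
  P(A=0) = 1/16 + 5/8 = 11/16
  P(A=1) = 1/16 + 1/4 = 5/16
Marginal P(B) (column sums):
  P(B=0) = 1/16 + 1/16 = 1/8
  P(B=1) = 5/8 + 1/4 = 7/8

A and B are independent iff P(A=i,B=j) = P(A=i)·P(B=j) for every cell.
  P(A=0)·P(B=0) = 11/16 × 1/8 = 11/128, but P(A=0,B=0) = 1/16 ✗

No, A and B are not independent. Quantitatively, I(A;B) > 0:

H(A) = -[(11/16)·log₂(11/16) + (5/16)·log₂(5/16)]
  = 0.3716 + 0.5244
  = 0.8960 bits
H(B) = -[(1/8)·log₂(1/8) + (7/8)·log₂(7/8)]
  = 0.3750 + 0.1686
  = 0.5436 bits
H(A,B) = -[(1/16)·log₂(1/16) + (5/8)·log₂(5/8) + (1/16)·log₂(1/16) + (1/4)·log₂(1/4)]
  = 0.2500 + 0.4238 + 0.2500 + 0.5000
  = 1.4238 bits
I(A;B) = H(A) + H(B) - H(A,B) = 0.8960 + 0.5436 - 1.4238 = 0.0158 bits > 0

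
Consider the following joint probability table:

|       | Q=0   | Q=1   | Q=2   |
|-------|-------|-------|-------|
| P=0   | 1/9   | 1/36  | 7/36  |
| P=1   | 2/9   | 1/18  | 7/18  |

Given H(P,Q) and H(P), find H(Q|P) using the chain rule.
From the chain rule: H(P,Q) = H(P) + H(Q|P)
Therefore: H(Q|P) = H(P,Q) - H(P)

H(P,Q) = -[(1/9)·log₂(1/9) + (1/36)·log₂(1/36) + (7/36)·log₂(7/36) + (2/9)·log₂(2/9) + (1/18)·log₂(1/18) + (7/18)·log₂(7/18)]
  = 0.3522 + 0.1436 + 0.4594 + 0.4822 + 0.2317 + 0.5299
  = 2.1990 bits
Marginal P(P) (row sums):
  P(P=0) = 1/9 + 1/36 + 7/36 = 1/3
  P(P=1) = 2/9 + 1/18 + 7/18 = 2/3
H(P) = -[(1/3)·log₂(1/3) + (2/3)·log₂(2/3)]
  = 0.5283 + 0.3900
  = 0.9183 bits

H(Q|P) = 2.1990 - 0.9183 = 1.2807 bits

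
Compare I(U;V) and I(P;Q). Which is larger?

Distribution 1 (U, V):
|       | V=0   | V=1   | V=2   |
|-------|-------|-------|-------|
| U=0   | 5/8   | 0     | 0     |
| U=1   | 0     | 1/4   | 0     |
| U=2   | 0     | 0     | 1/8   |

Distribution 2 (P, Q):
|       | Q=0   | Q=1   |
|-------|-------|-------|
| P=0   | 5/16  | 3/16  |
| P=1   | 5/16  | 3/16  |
Distribution 1 (U, V):
Marginal P(U) (row sums):
  P(U=0) = 5/8 + 0 + 0 = 5/8
  P(U=1) = 0 + 1/4 + 0 = 1/4
  P(U=2) = 0 + 0 + 1/8 = 1/8
Marginal P(V) (column sums):
  P(V=0) = 5/8 + 0 + 0 = 5/8
  P(V=1) = 0 + 1/4 + 0 = 1/4
  P(V=2) = 0 + 0 + 1/8 = 1/8

H(U) = -[(5/8)·log₂(5/8) + (1/4)·log₂(1/4) + (1/8)·log₂(1/8)]
  = 0.4238 + 0.5000 + 0.3750
  = 1.2988 bits
H(V) = -[(5/8)·log₂(5/8) + (1/4)·log₂(1/4) + (1/8)·log₂(1/8)]
  = 0.4238 + 0.5000 + 0.3750
  = 1.2988 bits
H(U,V) = -[(5/8)·log₂(5/8) + (1/4)·log₂(1/4) + (1/8)·log₂(1/8)]
  = 0.4238 + 0.5000 + 0.3750
  = 1.2988 bits

I(U;V) = H(U) + H(V) - H(U,V)
  = 1.2988 + 1.2988 - 1.2988
  = 1.2988 bits

Distribution 2 (P, Q):
Marginal P(P) (row sums):
  P(P=0) = 5/16 + 3/16 = 1/2
  P(P=1) = 5/16 + 3/16 = 1/2
Marginal P(Q) (column sums):
  P(Q=0) = 5/16 + 5/16 = 5/8
  P(Q=1) = 3/16 + 3/16 = 3/8

H(P) = -[(1/2)·log₂(1/2) + (1/2)·log₂(1/2)]
  = 0.5000 + 0.5000
  = 1.0000 bits
H(Q) = -[(5/8)·log₂(5/8) + (3/8)·log₂(3/8)]
  = 0.4238 + 0.5306
  = 0.9544 bits
H(P,Q) = -[(5/16)·log₂(5/16) + (3/16)·log₂(3/16) + (5/16)·log₂(5/16) + (3/16)·log₂(3/16)]
  = 0.5244 + 0.4528 + 0.5244 + 0.4528
  = 1.9544 bits

I(P;Q) = H(P) + H(Q) - H(P,Q)
  = 1.0000 + 0.9544 - 1.9544
  = 0.0000 bits

I(U;V) = 1.2988 bits > I(P;Q) = 0.0000 bits, so (U, V) has the higher mutual information (stronger dependence).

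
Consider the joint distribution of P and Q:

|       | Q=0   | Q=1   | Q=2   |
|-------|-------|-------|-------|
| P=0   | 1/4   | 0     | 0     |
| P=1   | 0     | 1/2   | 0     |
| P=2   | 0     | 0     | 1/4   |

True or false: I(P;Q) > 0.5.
Marginal P(P) (row sums):
  P(P=0) = 1/4 + 0 + 0 = 1/4
  P(P=1) = 0 + 1/2 + 0 = 1/2
  P(P=2) = 0 + 0 + 1/4 = 1/4
Marginal P(Q) (column sums):
  P(Q=0) = 1/4 + 0 + 0 = 1/4
  P(Q=1) = 0 + 1/2 + 0 = 1/2
  P(Q=2) = 0 + 0 + 1/4 = 1/4

H(P) = -[(1/4)·log₂(1/4) + (1/2)·log₂(1/2) + (1/4)·log₂(1/4)]
  = 0.5000 + 0.5000 + 0.5000
  = 1.5000 bits
H(Q) = -[(1/4)·log₂(1/4) + (1/2)·log₂(1/2) + (1/4)·log₂(1/4)]
  = 0.5000 + 0.5000 + 0.5000
  = 1.5000 bits
H(P,Q) = -[(1/4)·log₂(1/4) + (1/2)·log₂(1/2) + (1/4)·log₂(1/4)]
  = 0.5000 + 0.5000 + 0.5000
  = 1.5000 bits

I(P;Q) = H(P) + H(Q) - H(P,Q)
  = 1.5000 + 1.5000 - 1.5000
  = 1.5000 bits

True. I(P;Q) = 1.5000 bits, which is > 0.5 bits.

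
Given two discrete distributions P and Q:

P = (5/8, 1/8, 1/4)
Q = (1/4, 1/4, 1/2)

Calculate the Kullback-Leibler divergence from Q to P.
D(P||Q) = Σ P(i) log₂(P(i)/Q(i))
  i=0: (5/8) × log₂((5/8)/(1/4)) = (5/8) × log₂(5/2) = 0.8262
  i=1: (1/8) × log₂((1/8)/(1/4)) = (1/8) × log₂(1/2) = -0.1250
  i=2: (1/4) × log₂((1/4)/(1/2)) = (1/4) × log₂(1/2) = -0.2500
D(P||Q) = 0.8262 - 0.1250 - 0.2500
  = 0.4512 bits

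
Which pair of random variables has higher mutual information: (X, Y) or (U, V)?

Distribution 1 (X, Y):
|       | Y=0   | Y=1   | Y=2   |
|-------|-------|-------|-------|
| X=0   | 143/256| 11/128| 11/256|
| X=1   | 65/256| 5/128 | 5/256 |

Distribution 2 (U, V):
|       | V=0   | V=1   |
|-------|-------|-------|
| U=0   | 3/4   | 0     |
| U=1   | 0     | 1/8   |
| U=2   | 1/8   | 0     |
Distribution 1 (X, Y):
Marginal P(X) (row sums):
  P(X=0) = 143/256 + 11/128 + 11/256 = 11/16
  P(X=1) = 65/256 + 5/128 + 5/256 = 5/16
Marginal P(Y) (column sums):
  P(Y=0) = 143/256 + 65/256 = 13/16
  P(Y=1) = 11/128 + 5/128 = 1/8
  P(Y=2) = 11/256 + 5/256 = 1/16

H(X) = -[(11/16)·log₂(11/16) + (5/16)·log₂(5/16)]
  = 0.3716 + 0.5244
  = 0.8960 bits
H(Y) = -[(13/16)·log₂(13/16) + (1/8)·log₂(1/8) + (1/16)·log₂(1/16)]
  = 0.2434 + 0.3750 + 0.2500
  = 0.8684 bits
H(X,Y) = -[(143/256)·log₂(143/256) + (11/128)·log₂(11/128) + (11/256)·log₂(11/256) + (65/256)·log₂(65/256) + (5/128)·log₂(5/128) + (5/256)·log₂(5/256)]
  = 0.4693 + 0.3043 + 0.1951 + 0.5021 + 0.1827 + 0.1109
  = 1.7644 bits

I(X;Y) = H(X) + H(Y) - H(X,Y)
  = 0.8960 + 0.8684 - 1.7644
  = 0.0000 bits

Distribution 2 (U, V):
Marginal P(U) (row sums):
  P(U=0) = 3/4 + 0 = 3/4
  P(U=1) = 0 + 1/8 = 1/8
  P(U=2) = 1/8 + 0 = 1/8
Marginal P(V) (column sums):
  P(V=0) = 3/4 + 0 + 1/8 = 7/8
  P(V=1) = 0 + 1/8 + 0 = 1/8

H(U) = -[(3/4)·log₂(3/4) + (1/8)·log₂(1/8) + (1/8)·log₂(1/8)]
  = 0.3113 + 0.3750 + 0.3750
  = 1.0613 bits
H(V) = -[(7/8)·log₂(7/8) + (1/8)·log₂(1/8)]
  = 0.1686 + 0.3750
  = 0.5436 bits
H(U,V) = -[(3/4)·log₂(3/4) + (1/8)·log₂(1/8) + (1/8)·log₂(1/8)]
  = 0.3113 + 0.3750 + 0.3750
  = 1.0613 bits

I(U;V) = H(U) + H(V) - H(U,V)
  = 1.0613 + 0.5436 - 1.0613
  = 0.5436 bits

I(U;V) = 0.5436 bits > I(X;Y) = 0.0000 bits, so (U, V) has the higher mutual information (stronger dependence).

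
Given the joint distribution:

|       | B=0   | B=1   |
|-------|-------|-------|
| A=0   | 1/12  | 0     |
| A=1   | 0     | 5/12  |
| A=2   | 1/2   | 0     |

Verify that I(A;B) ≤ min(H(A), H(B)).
Marginal P(A) (row sums):
  P(A=0) = 1/12 + 0 = 1/12
  P(A=1) = 0 + 5/12 = 5/12
  P(A=2) = 1/2 + 0 = 1/2
Marginal P(B) (column sums):
  P(B=0) = 1/12 + 0 + 1/2 = 7/12
  P(B=1) = 0 + 5/12 + 0 = 5/12

H(A) = -[(1/12)·log₂(1/12) + (5/12)·log₂(5/12) + (1/2)·log₂(1/2)]
  = 0.2987 + 0.5263 + 0.5000
  = 1.3250 bits
H(B) = -[(7/12)·log₂(7/12) + (5/12)·log₂(5/12)]
  = 0.4536 + 0.5263
  = 0.9799 bits
H(A,B) = -[(1/12)·log₂(1/12) + (5/12)·log₂(5/12) + (1/2)·log₂(1/2)]
  = 0.2987 + 0.5263 + 0.5000
  = 1.3250 bits

I(A;B) = H(A) + H(B) - H(A,B)
  = 1.3250 + 0.9799 - 1.3250
  = 0.9799 bits

min(H(A), H(B)) = min(1.3250, 0.9799) = 0.9799 bits
Since 0.9799 ≤ 0.9799, the bound is satisfied ✓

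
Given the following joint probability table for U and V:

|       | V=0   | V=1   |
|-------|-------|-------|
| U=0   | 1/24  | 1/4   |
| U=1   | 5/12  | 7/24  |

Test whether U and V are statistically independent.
Marginal P(U) (row sums):
  P(U=0) = 1/24 + 1/4 = 7/24
  P(U=1) = 5/12 + 7/24 = 17/24
Marginal P(V) (column sums):
  P(V=0) = 1/24 + 5/12 = 11/24
  P(V=1) = 1/4 + 7/24 = 13/24

U and V are independent iff P(U=i,V=j) = P(U=i)·P(V=j) for every cell.
  P(U=0)·P(V=0) = 7/24 × 11/24 = 77/576, but P(U=0,V=0) = 1/24 ✗

No, U and V are not independent. Quantitatively, I(U;V) > 0:

H(U) = -[(7/24)·log₂(7/24) + (17/24)·log₂(17/24)]
  = 0.5185 + 0.3524
  = 0.8709 bits
H(V) = -[(11/24)·log₂(11/24) + (13/24)·log₂(13/24)]
  = 0.5159 + 0.4791
  = 0.9950 bits
H(U,V) = -[(1/24)·log₂(1/24) + (1/4)·log₂(1/4) + (5/12)·log₂(5/12) + (7/24)·log₂(7/24)]
  = 0.1910 + 0.5000 + 0.5263 + 0.5185
  = 1.7358 bits
I(U;V) = H(U) + H(V) - H(U,V) = 0.8709 + 0.9950 - 1.7358 = 0.1301 bits > 0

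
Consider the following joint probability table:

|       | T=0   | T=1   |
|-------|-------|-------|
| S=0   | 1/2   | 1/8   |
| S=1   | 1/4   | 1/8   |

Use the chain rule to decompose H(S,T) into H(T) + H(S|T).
By the chain rule: H(S,T) = H(T) + H(S|T)

Marginal P(T) (column sums):
  P(T=0) = 1/2 + 1/4 = 3/4
  P(T=1) = 1/8 + 1/8 = 1/4
H(T) = -[(3/4)·log₂(3/4) + (1/4)·log₂(1/4)]
  = 0.3113 + 0.5000
  = 0.8113 bits
H(S|T) = -Σ P(S,T)·log₂ P(S|T), where P(S|T) = P(S,T) / P(T)
  (S=0,T=0): P(S|T) = (1/2)/(3/4) = 2/3;  -(1/2)·log₂(2/3) = 0.2925
  (S=0,T=1): P(S|T) = (1/8)/(1/4) = 1/2;  -(1/8)·log₂(1/2) = 0.1250
  (S=1,T=0): P(S|T) = (1/4)/(3/4) = 1/3;  -(1/4)·log₂(1/3) = 0.3962
  (S=1,T=1): P(S|T) = (1/8)/(1/4) = 1/2;  -(1/8)·log₂(1/2) = 0.1250
H(S|T) = 0.2925 + 0.1250 + 0.3962 + 0.1250
  = 0.9387 bits

H(S,T) = H(T) + H(S|T) = 0.8113 + 0.9387 = 1.7500 bits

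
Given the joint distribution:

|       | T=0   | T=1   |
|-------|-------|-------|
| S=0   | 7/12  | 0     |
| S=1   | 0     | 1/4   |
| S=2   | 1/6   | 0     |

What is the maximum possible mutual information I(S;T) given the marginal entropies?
The upper bound on mutual information is I(S;T) ≤ min(H(S), H(T)).

Marginal P(S) (row sums):
  P(S=0) = 7/12 + 0 = 7/12
  P(S=1) = 0 + 1/4 = 1/4
  P(S=2) = 1/6 + 0 = 1/6
Marginal P(T) (column sums):
  P(T=0) = 7/12 + 0 + 1/6 = 3/4
  P(T=1) = 0 + 1/4 + 0 = 1/4

H(S) = -[(7/12)·log₂(7/12) + (1/4)·log₂(1/4) + (1/6)·log₂(1/6)]
  = 0.4536 + 0.5000 + 0.4308
  = 1.3844 bits
H(T) = -[(3/4)·log₂(3/4) + (1/4)·log₂(1/4)]
  = 0.3113 + 0.5000
  = 0.8113 bits

Maximum possible I(S;T) = min(1.3844, 0.8113) = 0.8113 bits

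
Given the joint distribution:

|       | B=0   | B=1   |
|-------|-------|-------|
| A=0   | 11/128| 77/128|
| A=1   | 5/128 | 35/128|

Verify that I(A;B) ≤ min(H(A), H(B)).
Marginal P(A) (row sums):
  P(A=0) = 11/128 + 77/128 = 11/16
  P(A=1) = 5/128 + 35/128 = 5/16
Marginal P(B) (column sums):
  P(B=0) = 11/128 + 5/128 = 1/8
  P(B=1) = 77/128 + 35/128 = 7/8

H(A) = -[(11/16)·log₂(11/16) + (5/16)·log₂(5/16)]
  = 0.3716 + 0.5244
  = 0.8960 bits
H(B) = -[(1/8)·log₂(1/8) + (7/8)·log₂(7/8)]
  = 0.3750 + 0.1686
  = 0.5436 bits
H(A,B) = -[(11/128)·log₂(11/128) + (77/128)·log₂(77/128) + (5/128)·log₂(5/128) + (35/128)·log₂(35/128)]
  = 0.3043 + 0.4411 + 0.1827 + 0.5115
  = 1.4396 bits

I(A;B) = H(A) + H(B) - H(A,B)
  = 0.8960 + 0.5436 - 1.4396
  = 0.0000 bits

min(H(A), H(B)) = min(0.8960, 0.5436) = 0.5436 bits
Since 0.0000 ≤ 0.5436, the bound is satisfied ✓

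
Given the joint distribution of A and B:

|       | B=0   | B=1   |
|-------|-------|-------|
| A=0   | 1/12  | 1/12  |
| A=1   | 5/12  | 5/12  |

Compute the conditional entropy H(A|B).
Marginal P(B) (column sums):
  P(B=0) = 1/12 + 5/12 = 1/2
  P(B=1) = 1/12 + 5/12 = 1/2

H(A|B) = -Σ P(A,B)·log₂ P(A|B), where P(A|B) = P(A,B) / P(B)
  (A=0,B=0): P(A|B) = (1/12)/(1/2) = 1/6;  -(1/12)·log₂(1/6) = 0.2154
  (A=0,B=1): P(A|B) = (1/12)/(1/2) = 1/6;  -(1/12)·log₂(1/6) = 0.2154
  (A=1,B=0): P(A|B) = (5/12)/(1/2) = 5/6;  -(5/12)·log₂(5/6) = 0.1096
  (A=1,B=1): P(A|B) = (5/12)/(1/2) = 5/6;  -(5/12)·log₂(5/6) = 0.1096
H(A|B) = 0.2154 + 0.2154 + 0.1096 + 0.1096
  = 0.6500 bits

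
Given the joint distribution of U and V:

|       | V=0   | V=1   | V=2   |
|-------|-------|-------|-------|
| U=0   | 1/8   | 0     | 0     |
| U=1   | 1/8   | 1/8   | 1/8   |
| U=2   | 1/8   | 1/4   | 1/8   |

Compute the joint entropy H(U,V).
H(U,V) = -Σ P(U,V) log₂ P(U,V), summed over the non-zero cells:
H(U,V) = -[(1/8)·log₂(1/8) + (1/8)·log₂(1/8) + (1/8)·log₂(1/8) + (1/8)·log₂(1/8) + (1/8)·log₂(1/8) + (1/4)·log₂(1/4) + (1/8)·log₂(1/8)]
  = 0.3750 + 0.3750 + 0.3750 + 0.3750 + 0.3750 + 0.5000 + 0.3750
  = 2.7500 bits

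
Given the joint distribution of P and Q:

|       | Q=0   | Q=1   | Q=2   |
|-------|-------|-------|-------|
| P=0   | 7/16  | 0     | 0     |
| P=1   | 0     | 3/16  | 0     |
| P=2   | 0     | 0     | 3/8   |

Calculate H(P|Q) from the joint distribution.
Marginal P(Q) (column sums):
  P(Q=0) = 7/16 + 0 + 0 = 7/16
  P(Q=1) = 0 + 3/16 + 0 = 3/16
  P(Q=2) = 0 + 0 + 3/8 = 3/8

H(P|Q) = -Σ P(P,Q)·log₂ P(P|Q), where P(P|Q) = P(P,Q) / P(Q)
  (cells with P(P,Q) = 0 contribute 0)
  (P=0,Q=0): P(P|Q) = (7/16)/(7/16) = 1;  -(7/16)·log₂(1) = 0.0000
  (P=1,Q=1): P(P|Q) = (3/16)/(3/16) = 1;  -(3/16)·log₂(1) = 0.0000
  (P=2,Q=2): P(P|Q) = (3/8)/(3/8) = 1;  -(3/8)·log₂(1) = 0.0000
H(P|Q) = 0.0000 + 0.0000 + 0.0000
  = 0.0000 bits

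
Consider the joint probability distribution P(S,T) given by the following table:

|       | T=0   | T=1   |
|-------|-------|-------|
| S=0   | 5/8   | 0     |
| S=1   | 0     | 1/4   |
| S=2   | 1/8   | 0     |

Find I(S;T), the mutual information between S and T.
Marginal P(S) (row sums):
  P(S=0) = 5/8 + 0 = 5/8
  P(S=1) = 0 + 1/4 = 1/4
  P(S=2) = 1/8 + 0 = 1/8
Marginal P(T) (column sums):
  P(T=0) = 5/8 + 0 + 1/8 = 3/4
  P(T=1) = 0 + 1/4 + 0 = 1/4

H(S) = -[(5/8)·log₂(5/8) + (1/4)·log₂(1/4) + (1/8)·log₂(1/8)]
  = 0.4238 + 0.5000 + 0.3750
  = 1.2988 bits
H(T) = -[(3/4)·log₂(3/4) + (1/4)·log₂(1/4)]
  = 0.3113 + 0.5000
  = 0.8113 bits
H(S,T) = -[(5/8)·log₂(5/8) + (1/4)·log₂(1/4) + (1/8)·log₂(1/8)]
  = 0.4238 + 0.5000 + 0.3750
  = 1.2988 bits

I(S;T) = H(S) + H(T) - H(S,T)
  = 1.2988 + 0.8113 - 1.2988
  = 0.8113 bits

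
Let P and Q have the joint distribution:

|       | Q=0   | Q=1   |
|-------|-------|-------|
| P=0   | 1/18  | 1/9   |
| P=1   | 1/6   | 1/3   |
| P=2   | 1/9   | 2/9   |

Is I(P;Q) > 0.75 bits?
Marginal P(P) (row sums):
  P(P=0) = 1/18 + 1/9 = 1/6
  P(P=1) = 1/6 + 1/3 = 1/2
  P(P=2) = 1/9 + 2/9 = 1/3
Marginal P(Q) (column sums):
  P(Q=0) = 1/18 + 1/6 + 1/9 = 1/3
  P(Q=1) = 1/9 + 1/3 + 2/9 = 2/3

H(P) = -[(1/6)·log₂(1/6) + (1/2)·log₂(1/2) + (1/3)·log₂(1/3)]
  = 0.4308 + 0.5000 + 0.5283
  = 1.4591 bits
H(Q) = -[(1/3)·log₂(1/3) + (2/3)·log₂(2/3)]
  = 0.5283 + 0.3900
  = 0.9183 bits
H(P,Q) = -[(1/18)·log₂(1/18) + (1/9)·log₂(1/9) + (1/6)·log₂(1/6) + (1/3)·log₂(1/3) + (1/9)·log₂(1/9) + (2/9)·log₂(2/9)]
  = 0.2317 + 0.3522 + 0.4308 + 0.5283 + 0.3522 + 0.4822
  = 2.3774 bits

I(P;Q) = H(P) + H(Q) - H(P,Q)
  = 1.4591 + 0.9183 - 2.3774
  = 0.0000 bits

No. I(P;Q) = 0.0000 bits, which is ≤ 0.75 bits.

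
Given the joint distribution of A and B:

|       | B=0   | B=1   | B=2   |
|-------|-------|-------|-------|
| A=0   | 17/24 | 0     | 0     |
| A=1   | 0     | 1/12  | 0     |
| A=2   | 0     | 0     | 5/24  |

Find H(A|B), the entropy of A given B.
Marginal P(B) (column sums):
  P(B=0) = 17/24 + 0 + 0 = 17/24
  P(B=1) = 0 + 1/12 + 0 = 1/12
  P(B=2) = 0 + 0 + 5/24 = 5/24

H(A|B) = -Σ P(A,B)·log₂ P(A|B), where P(A|B) = P(A,B) / P(B)
  (cells with P(A,B) = 0 contribute 0)
  (A=0,B=0): P(A|B) = (17/24)/(17/24) = 1;  -(17/24)·log₂(1) = 0.0000
  (A=1,B=1): P(A|B) = (1/12)/(1/12) = 1;  -(1/12)·log₂(1) = 0.0000
  (A=2,B=2): P(A|B) = (5/24)/(5/24) = 1;  -(5/24)·log₂(1) = 0.0000
H(A|B) = 0.0000 + 0.0000 + 0.0000
  = 0.0000 bits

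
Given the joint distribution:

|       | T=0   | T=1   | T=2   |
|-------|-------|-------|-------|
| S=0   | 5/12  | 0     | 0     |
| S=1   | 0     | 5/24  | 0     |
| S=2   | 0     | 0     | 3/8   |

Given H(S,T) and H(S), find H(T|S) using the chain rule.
From the chain rule: H(S,T) = H(S) + H(T|S)
Therefore: H(T|S) = H(S,T) - H(S)

H(S,T) = -[(5/12)·log₂(5/12) + (5/24)·log₂(5/24) + (3/8)·log₂(3/8)]
  = 0.5263 + 0.4715 + 0.5306
  = 1.5284 bits
Marginal P(S) (row sums):
  P(S=0) = 5/12 + 0 + 0 = 5/12
  P(S=1) = 0 + 5/24 + 0 = 5/24
  P(S=2) = 0 + 0 + 3/8 = 3/8
H(S) = -[(5/12)·log₂(5/12) + (5/24)·log₂(5/24) + (3/8)·log₂(3/8)]
  = 0.5263 + 0.4715 + 0.5306
  = 1.5284 bits

H(T|S) = 1.5284 - 1.5284 = 0.0000 bits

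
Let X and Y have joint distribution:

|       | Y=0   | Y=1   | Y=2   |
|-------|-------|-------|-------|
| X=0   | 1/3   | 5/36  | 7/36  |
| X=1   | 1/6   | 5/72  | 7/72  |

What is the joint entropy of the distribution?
H(X,Y) = -Σ P(X,Y) log₂ P(X,Y), summed over the non-zero cells:
H(X,Y) = -[(1/3)·log₂(1/3) + (5/36)·log₂(5/36) + (7/36)·log₂(7/36) + (1/6)·log₂(1/6) + (5/72)·log₂(5/72) + (7/72)·log₂(7/72)]
  = 0.5283 + 0.3956 + 0.4594 + 0.4308 + 0.2672 + 0.3269
  = 2.4082 bits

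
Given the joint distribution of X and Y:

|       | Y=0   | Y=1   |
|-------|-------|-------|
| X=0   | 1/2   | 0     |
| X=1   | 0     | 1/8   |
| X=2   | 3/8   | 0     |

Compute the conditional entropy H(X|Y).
Marginal P(Y) (column sums):
  P(Y=0) = 1/2 + 0 + 3/8 = 7/8
  P(Y=1) = 0 + 1/8 + 0 = 1/8

H(X|Y) = -Σ P(X,Y)·log₂ P(X|Y), where P(X|Y) = P(X,Y) / P(Y)
  (cells with P(X,Y) = 0 contribute 0)
  (X=0,Y=0): P(X|Y) = (1/2)/(7/8) = 4/7;  -(1/2)·log₂(4/7) = 0.4037
  (X=1,Y=1): P(X|Y) = (1/8)/(1/8) = 1;  -(1/8)·log₂(1) = 0.0000
  (X=2,Y=0): P(X|Y) = (3/8)/(7/8) = 3/7;  -(3/8)·log₂(3/7) = 0.4584
H(X|Y) = 0.4037 + 0.0000 + 0.4584
  = 0.8621 bits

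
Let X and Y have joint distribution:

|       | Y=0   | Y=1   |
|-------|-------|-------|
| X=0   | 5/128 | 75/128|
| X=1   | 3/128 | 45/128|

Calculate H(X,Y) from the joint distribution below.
H(X,Y) = -Σ P(X,Y) log₂ P(X,Y), summed over the non-zero cells:
H(X,Y) = -[(5/128)·log₂(5/128) + (75/128)·log₂(75/128) + (3/128)·log₂(3/128) + (45/128)·log₂(45/128)]
  = 0.1827 + 0.4519 + 0.1269 + 0.5302
  = 1.2917 bits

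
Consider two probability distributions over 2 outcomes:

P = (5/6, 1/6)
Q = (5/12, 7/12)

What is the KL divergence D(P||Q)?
D(P||Q) = Σ P(i) log₂(P(i)/Q(i))
  i=0: (5/6) × log₂((5/6)/(5/12)) = (5/6) × log₂(2) = 0.8333
  i=1: (1/6) × log₂((1/6)/(7/12)) = (1/6) × log₂(2/7) = -0.3012
D(P||Q) = 0.8333 - 0.3012
  = 0.5321 bits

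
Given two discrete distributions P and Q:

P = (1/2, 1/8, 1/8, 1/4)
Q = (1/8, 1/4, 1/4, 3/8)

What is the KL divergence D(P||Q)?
D(P||Q) = Σ P(i) log₂(P(i)/Q(i))
  i=0: (1/2) × log₂((1/2)/(1/8)) = (1/2) × log₂(4) = 1.0000
  i=1: (1/8) × log₂((1/8)/(1/4)) = (1/8) × log₂(1/2) = -0.1250
  i=2: (1/8) × log₂((1/8)/(1/4)) = (1/8) × log₂(1/2) = -0.1250
  i=3: (1/4) × log₂((1/4)/(3/8)) = (1/4) × log₂(2/3) = -0.1462
D(P||Q) = 1.0000 - 0.1250 - 0.1250 - 0.1462
  = 0.6038 bits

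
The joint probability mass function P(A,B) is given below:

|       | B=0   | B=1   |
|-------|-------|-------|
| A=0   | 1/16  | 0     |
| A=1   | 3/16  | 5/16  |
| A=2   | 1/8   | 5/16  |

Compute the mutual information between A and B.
Marginal P(A) (row sums):
  P(A=0) = 1/16 + 0 = 1/16
  P(A=1) = 3/16 + 5/16 = 1/2
  P(A=2) = 1/8 + 5/16 = 7/16
Marginal P(B) (column sums):
  P(B=0) = 1/16 + 3/16 + 1/8 = 3/8
  P(B=1) = 0 + 5/16 + 5/16 = 5/8

H(A) = -[(1/16)·log₂(1/16) + (1/2)·log₂(1/2) + (7/16)·log₂(7/16)]
  = 0.2500 + 0.5000 + 0.5218
  = 1.2718 bits
H(B) = -[(3/8)·log₂(3/8) + (5/8)·log₂(5/8)]
  = 0.5306 + 0.4238
  = 0.9544 bits
H(A,B) = -[(1/16)·log₂(1/16) + (3/16)·log₂(3/16) + (5/16)·log₂(5/16) + (1/8)·log₂(1/8) + (5/16)·log₂(5/16)]
  = 0.2500 + 0.4528 + 0.5244 + 0.3750 + 0.5244
  = 2.1266 bits

I(A;B) = H(A) + H(B) - H(A,B)
  = 1.2718 + 0.9544 - 2.1266
  = 0.0996 bits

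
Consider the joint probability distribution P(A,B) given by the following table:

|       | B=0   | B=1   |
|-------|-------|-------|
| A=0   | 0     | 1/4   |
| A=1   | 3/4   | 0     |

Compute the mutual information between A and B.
Marginal P(A) (row sums):
  P(A=0) = 0 + 1/4 = 1/4
  P(A=1) = 3/4 + 0 = 3/4
Marginal P(B) (column sums):
  P(B=0) = 0 + 3/4 = 3/4
  P(B=1) = 1/4 + 0 = 1/4

H(A) = -[(1/4)·log₂(1/4) + (3/4)·log₂(3/4)]
  = 0.5000 + 0.3113
  = 0.8113 bits
H(B) = -[(3/4)·log₂(3/4) + (1/4)·log₂(1/4)]
  = 0.3113 + 0.5000
  = 0.8113 bits
H(A,B) = -[(1/4)·log₂(1/4) + (3/4)·log₂(3/4)]
  = 0.5000 + 0.3113
  = 0.8113 bits

I(A;B) = H(A) + H(B) - H(A,B)
  = 0.8113 + 0.8113 - 0.8113
  = 0.8113 bits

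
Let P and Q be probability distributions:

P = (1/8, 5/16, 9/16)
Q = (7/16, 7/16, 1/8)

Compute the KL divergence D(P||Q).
D(P||Q) = Σ P(i) log₂(P(i)/Q(i))
  i=0: (1/8) × log₂((1/8)/(7/16)) = (1/8) × log₂(2/7) = -0.2259
  i=1: (5/16) × log₂((5/16)/(7/16)) = (5/16) × log₂(5/7) = -0.1517
  i=2: (9/16) × log₂((9/16)/(1/8)) = (9/16) × log₂(9/2) = 1.2206
D(P||Q) = -0.2259 - 0.1517 + 1.2206
  = 0.8430 bits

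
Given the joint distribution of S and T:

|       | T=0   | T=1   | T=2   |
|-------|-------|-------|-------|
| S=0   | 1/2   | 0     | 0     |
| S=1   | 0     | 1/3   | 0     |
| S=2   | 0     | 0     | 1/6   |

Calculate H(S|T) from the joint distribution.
Marginal P(T) (column sums):
  P(T=0) = 1/2 + 0 + 0 = 1/2
  P(T=1) = 0 + 1/3 + 0 = 1/3
  P(T=2) = 0 + 0 + 1/6 = 1/6

H(S|T) = -Σ P(S,T)·log₂ P(S|T), where P(S|T) = P(S,T) / P(T)
  (cells with P(S,T) = 0 contribute 0)
  (S=0,T=0): P(S|T) = (1/2)/(1/2) = 1;  -(1/2)·log₂(1) = 0.0000
  (S=1,T=1): P(S|T) = (1/3)/(1/3) = 1;  -(1/3)·log₂(1) = 0.0000
  (S=2,T=2): P(S|T) = (1/6)/(1/6) = 1;  -(1/6)·log₂(1) = 0.0000
H(S|T) = 0.0000 + 0.0000 + 0.0000
  = 0.0000 bits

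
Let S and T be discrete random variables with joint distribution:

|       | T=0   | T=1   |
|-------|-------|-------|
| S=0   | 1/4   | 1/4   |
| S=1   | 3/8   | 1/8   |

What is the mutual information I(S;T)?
Marginal P(S) (row sums):
  P(S=0) = 1/4 + 1/4 = 1/2
  P(S=1) = 3/8 + 1/8 = 1/2
Marginal P(T) (column sums):
  P(T=0) = 1/4 + 3/8 = 5/8
  P(T=1) = 1/4 + 1/8 = 3/8

H(S) = -[(1/2)·log₂(1/2) + (1/2)·log₂(1/2)]
  = 0.5000 + 0.5000
  = 1.0000 bits
H(T) = -[(5/8)·log₂(5/8) + (3/8)·log₂(3/8)]
  = 0.4238 + 0.5306
  = 0.9544 bits
H(S,T) = -[(1/4)·log₂(1/4) + (1/4)·log₂(1/4) + (3/8)·log₂(3/8) + (1/8)·log₂(1/8)]
  = 0.5000 + 0.5000 + 0.5306 + 0.3750
  = 1.9056 bits

I(S;T) = H(S) + H(T) - H(S,T)
  = 1.0000 + 0.9544 - 1.9056
  = 0.0488 bits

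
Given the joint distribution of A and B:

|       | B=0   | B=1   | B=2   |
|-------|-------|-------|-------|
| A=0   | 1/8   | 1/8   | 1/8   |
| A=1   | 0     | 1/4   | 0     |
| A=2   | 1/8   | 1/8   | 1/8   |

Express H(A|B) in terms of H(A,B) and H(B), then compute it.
H(A|B) = H(A,B) - H(B)

Marginal P(B) (column sums):
  P(B=0) = 1/8 + 0 + 1/8 = 1/4
  P(B=1) = 1/8 + 1/4 + 1/8 = 1/2
  P(B=2) = 1/8 + 0 + 1/8 = 1/4

H(A,B) = -[(1/8)·log₂(1/8) + (1/8)·log₂(1/8) + (1/8)·log₂(1/8) + (1/4)·log₂(1/4) + (1/8)·log₂(1/8) + (1/8)·log₂(1/8) + (1/8)·log₂(1/8)]
  = 0.3750 + 0.3750 + 0.3750 + 0.5000 + 0.3750 + 0.3750 + 0.3750
  = 2.7500 bits
H(B) = -[(1/4)·log₂(1/4) + (1/2)·log₂(1/2) + (1/4)·log₂(1/4)]
  = 0.5000 + 0.5000 + 0.5000
  = 1.5000 bits

H(A|B) = 2.7500 - 1.5000 = 1.2500 bits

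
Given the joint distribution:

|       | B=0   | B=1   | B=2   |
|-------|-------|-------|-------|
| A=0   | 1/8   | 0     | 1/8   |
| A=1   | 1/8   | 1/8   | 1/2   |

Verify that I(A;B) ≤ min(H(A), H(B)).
Marginal P(A) (row sums):
  P(A=0) = 1/8 + 0 + 1/8 = 1/4
  P(A=1) = 1/8 + 1/8 + 1/2 = 3/4
Marginal P(B) (column sums):
  P(B=0) = 1/8 + 1/8 = 1/4
  P(B=1) = 0 + 1/8 = 1/8
  P(B=2) = 1/8 + 1/2 = 5/8

H(A) = -[(1/4)·log₂(1/4) + (3/4)·log₂(3/4)]
  = 0.5000 + 0.3113
  = 0.8113 bits
H(B) = -[(1/4)·log₂(1/4) + (1/8)·log₂(1/8) + (5/8)·log₂(5/8)]
  = 0.5000 + 0.3750 + 0.4238
  = 1.2988 bits
H(A,B) = -[(1/8)·log₂(1/8) + (1/8)·log₂(1/8) + (1/8)·log₂(1/8) + (1/8)·log₂(1/8) + (1/2)·log₂(1/2)]
  = 0.3750 + 0.3750 + 0.3750 + 0.3750 + 0.5000
  = 2.0000 bits

I(A;B) = H(A) + H(B) - H(A,B)
  = 0.8113 + 1.2988 - 2.0000
  = 0.1101 bits

min(H(A), H(B)) = min(0.8113, 1.2988) = 0.8113 bits
Since 0.1101 ≤ 0.8113, the bound is satisfied ✓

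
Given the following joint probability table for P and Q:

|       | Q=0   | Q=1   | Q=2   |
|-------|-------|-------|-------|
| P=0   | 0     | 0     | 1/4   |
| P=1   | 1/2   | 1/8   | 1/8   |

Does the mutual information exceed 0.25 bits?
Marginal P(P) (row sums):
  P(P=0) = 0 + 0 + 1/4 = 1/4
  P(P=1) = 1/2 + 1/8 + 1/8 = 3/4
Marginal P(Q) (column sums):
  P(Q=0) = 0 + 1/2 = 1/2
  P(Q=1) = 0 + 1/8 = 1/8
  P(Q=2) = 1/4 + 1/8 = 3/8

H(P) = -[(1/4)·log₂(1/4) + (3/4)·log₂(3/4)]
  = 0.5000 + 0.3113
  = 0.8113 bits
H(Q) = -[(1/2)·log₂(1/2) + (1/8)·log₂(1/8) + (3/8)·log₂(3/8)]
  = 0.5000 + 0.3750 + 0.5306
  = 1.4056 bits
H(P,Q) = -[(1/4)·log₂(1/4) + (1/2)·log₂(1/2) + (1/8)·log₂(1/8) + (1/8)·log₂(1/8)]
  = 0.5000 + 0.5000 + 0.3750 + 0.3750
  = 1.7500 bits

I(P;Q) = H(P) + H(Q) - H(P,Q)
  = 0.8113 + 1.4056 - 1.7500
  = 0.4669 bits

Yes. I(P;Q) = 0.4669 bits, which is > 0.25 bits.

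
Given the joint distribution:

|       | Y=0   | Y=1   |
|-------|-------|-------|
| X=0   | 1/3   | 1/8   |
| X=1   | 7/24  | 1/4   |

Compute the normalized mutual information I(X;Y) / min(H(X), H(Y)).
Marginal P(X) (row sums):
  P(X=0) = 1/3 + 1/8 = 11/24
  P(X=1) = 7/24 + 1/4 = 13/24
Marginal P(Y) (column sums):
  P(Y=0) = 1/3 + 7/24 = 5/8
  P(Y=1) = 1/8 + 1/4 = 3/8

H(X) = -[(11/24)·log₂(11/24) + (13/24)·log₂(13/24)]
  = 0.5159 + 0.4791
  = 0.9950 bits
H(Y) = -[(5/8)·log₂(5/8) + (3/8)·log₂(3/8)]
  = 0.4238 + 0.5306
  = 0.9544 bits
H(X,Y) = -[(1/3)·log₂(1/3) + (1/8)·log₂(1/8) + (7/24)·log₂(7/24) + (1/4)·log₂(1/4)]
  = 0.5283 + 0.3750 + 0.5185 + 0.5000
  = 1.9218 bits

I(X;Y) = H(X) + H(Y) - H(X,Y)
  = 0.9950 + 0.9544 - 1.9218
  = 0.0276 bits

min(H(X), H(Y)) = min(0.9950, 0.9544) = 0.9544 bits
Normalized MI = 0.0276 / 0.9544 = 0.0289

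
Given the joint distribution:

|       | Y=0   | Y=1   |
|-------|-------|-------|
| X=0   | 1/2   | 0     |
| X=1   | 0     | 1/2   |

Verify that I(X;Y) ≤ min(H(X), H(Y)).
Marginal P(X) (row sums):
  P(X=0) = 1/2 + 0 = 1/2
  P(X=1) = 0 + 1/2 = 1/2
Marginal P(Y) (column sums):
  P(Y=0) = 1/2 + 0 = 1/2
  P(Y=1) = 0 + 1/2 = 1/2

H(X) = -[(1/2)·log₂(1/2) + (1/2)·log₂(1/2)]
  = 0.5000 + 0.5000
  = 1.0000 bits
H(Y) = -[(1/2)·log₂(1/2) + (1/2)·log₂(1/2)]
  = 0.5000 + 0.5000
  = 1.0000 bits
H(X,Y) = -[(1/2)·log₂(1/2) + (1/2)·log₂(1/2)]
  = 0.5000 + 0.5000
  = 1.0000 bits

I(X;Y) = H(X) + H(Y) - H(X,Y)
  = 1.0000 + 1.0000 - 1.0000
  = 1.0000 bits

min(H(X), H(Y)) = min(1.0000, 1.0000) = 1.0000 bits
Since 1.0000 ≤ 1.0000, the bound is satisfied ✓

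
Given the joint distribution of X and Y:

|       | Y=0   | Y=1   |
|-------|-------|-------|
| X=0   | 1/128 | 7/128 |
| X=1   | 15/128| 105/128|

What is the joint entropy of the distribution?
H(X,Y) = -Σ P(X,Y) log₂ P(X,Y), summed over the non-zero cells:
H(X,Y) = -[(1/128)·log₂(1/128) + (7/128)·log₂(7/128) + (15/128)·log₂(15/128) + (105/128)·log₂(105/128)]
  = 0.0547 + 0.2293 + 0.3625 + 0.2344
  = 0.8809 bits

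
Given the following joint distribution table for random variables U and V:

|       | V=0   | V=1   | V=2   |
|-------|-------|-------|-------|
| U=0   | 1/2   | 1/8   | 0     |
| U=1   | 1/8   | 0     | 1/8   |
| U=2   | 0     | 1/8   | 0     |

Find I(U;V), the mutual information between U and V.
Marginal P(U) (row sums):
  P(U=0) = 1/2 + 1/8 + 0 = 5/8
  P(U=1) = 1/8 + 0 + 1/8 = 1/4
  P(U=2) = 0 + 1/8 + 0 = 1/8
Marginal P(V) (column sums):
  P(V=0) = 1/2 + 1/8 + 0 = 5/8
  P(V=1) = 1/8 + 0 + 1/8 = 1/4
  P(V=2) = 0 + 1/8 + 0 = 1/8

H(U) = -[(5/8)·log₂(5/8) + (1/4)·log₂(1/4) + (1/8)·log₂(1/8)]
  = 0.4238 + 0.5000 + 0.3750
  = 1.2988 bits
H(V) = -[(5/8)·log₂(5/8) + (1/4)·log₂(1/4) + (1/8)·log₂(1/8)]
  = 0.4238 + 0.5000 + 0.3750
  = 1.2988 bits
H(U,V) = -[(1/2)·log₂(1/2) + (1/8)·log₂(1/8) + (1/8)·log₂(1/8) + (1/8)·log₂(1/8) + (1/8)·log₂(1/8)]
  = 0.5000 + 0.3750 + 0.3750 + 0.3750 + 0.3750
  = 2.0000 bits

I(U;V) = H(U) + H(V) - H(U,V)
  = 1.2988 + 1.2988 - 2.0000
  = 0.5976 bits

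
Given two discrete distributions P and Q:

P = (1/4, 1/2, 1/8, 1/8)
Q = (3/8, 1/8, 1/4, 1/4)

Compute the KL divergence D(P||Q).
D(P||Q) = Σ P(i) log₂(P(i)/Q(i))
  i=0: (1/4) × log₂((1/4)/(3/8)) = (1/4) × log₂(2/3) = -0.1462
  i=1: (1/2) × log₂((1/2)/(1/8)) = (1/2) × log₂(4) = 1.0000
  i=2: (1/8) × log₂((1/8)/(1/4)) = (1/8) × log₂(1/2) = -0.1250
  i=3: (1/8) × log₂((1/8)/(1/4)) = (1/8) × log₂(1/2) = -0.1250
D(P||Q) = -0.1462 + 1.0000 - 0.1250 - 0.1250
  = 0.6038 bits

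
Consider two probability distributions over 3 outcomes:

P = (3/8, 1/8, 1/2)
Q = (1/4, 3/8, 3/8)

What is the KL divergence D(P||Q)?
D(P||Q) = Σ P(i) log₂(P(i)/Q(i))
  i=0: (3/8) × log₂((3/8)/(1/4)) = (3/8) × log₂(3/2) = 0.2194
  i=1: (1/8) × log₂((1/8)/(3/8)) = (1/8) × log₂(1/3) = -0.1981
  i=2: (1/2) × log₂((1/2)/(3/8)) = (1/2) × log₂(4/3) = 0.2075
D(P||Q) = 0.2194 - 0.1981 + 0.2075
  = 0.2288 bits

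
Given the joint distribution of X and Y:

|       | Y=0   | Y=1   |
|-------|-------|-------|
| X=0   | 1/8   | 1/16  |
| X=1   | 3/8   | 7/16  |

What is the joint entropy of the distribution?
H(X,Y) = -Σ P(X,Y) log₂ P(X,Y), summed over the non-zero cells:
H(X,Y) = -[(1/8)·log₂(1/8) + (1/16)·log₂(1/16) + (3/8)·log₂(3/8) + (7/16)·log₂(7/16)]
  = 0.3750 + 0.2500 + 0.5306 + 0.5218
  = 1.6774 bits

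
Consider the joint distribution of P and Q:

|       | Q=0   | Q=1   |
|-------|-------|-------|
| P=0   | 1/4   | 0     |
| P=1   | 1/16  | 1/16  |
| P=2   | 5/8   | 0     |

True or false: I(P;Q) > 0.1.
Marginal P(P) (row sums):
  P(P=0) = 1/4 + 0 = 1/4
  P(P=1) = 1/16 + 1/16 = 1/8
  P(P=2) = 5/8 + 0 = 5/8
Marginal P(Q) (column sums):
  P(Q=0) = 1/4 + 1/16 + 5/8 = 15/16
  P(Q=1) = 0 + 1/16 + 0 = 1/16

H(P) = -[(1/4)·log₂(1/4) + (1/8)·log₂(1/8) + (5/8)·log₂(5/8)]
  = 0.5000 + 0.3750 + 0.4238
  = 1.2988 bits
H(Q) = -[(15/16)·log₂(15/16) + (1/16)·log₂(1/16)]
  = 0.0873 + 0.2500
  = 0.3373 bits
H(P,Q) = -[(1/4)·log₂(1/4) + (1/16)·log₂(1/16) + (1/16)·log₂(1/16) + (5/8)·log₂(5/8)]
  = 0.5000 + 0.2500 + 0.2500 + 0.4238
  = 1.4238 bits

I(P;Q) = H(P) + H(Q) - H(P,Q)
  = 1.2988 + 0.3373 - 1.4238
  = 0.2123 bits

True. I(P;Q) = 0.2123 bits, which is > 0.1 bits.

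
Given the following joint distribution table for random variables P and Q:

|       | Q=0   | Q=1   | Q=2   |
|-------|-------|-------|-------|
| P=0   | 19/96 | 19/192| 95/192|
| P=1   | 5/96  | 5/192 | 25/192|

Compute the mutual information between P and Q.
Marginal P(P) (row sums):
  P(P=0) = 19/96 + 19/192 + 95/192 = 19/24
  P(P=1) = 5/96 + 5/192 + 25/192 = 5/24
Marginal P(Q) (column sums):
  P(Q=0) = 19/96 + 5/96 = 1/4
  P(Q=1) = 19/192 + 5/192 = 1/8
  P(Q=2) = 95/192 + 25/192 = 5/8

H(P) = -[(19/24)·log₂(19/24) + (5/24)·log₂(5/24)]
  = 0.2668 + 0.4715
  = 0.7383 bits
H(Q) = -[(1/4)·log₂(1/4) + (1/8)·log₂(1/8) + (5/8)·log₂(5/8)]
  = 0.5000 + 0.3750 + 0.4238
  = 1.2988 bits
H(P,Q) = -[(19/96)·log₂(19/96) + (19/192)·log₂(19/192) + (95/192)·log₂(95/192) + (5/96)·log₂(5/96) + (5/192)·log₂(5/192) + (25/192)·log₂(25/192)]
  = 0.4625 + 0.3302 + 0.5023 + 0.2220 + 0.1371 + 0.3830
  = 2.0371 bits

I(P;Q) = H(P) + H(Q) - H(P,Q)
  = 0.7383 + 1.2988 - 2.0371
  = 0.0000 bits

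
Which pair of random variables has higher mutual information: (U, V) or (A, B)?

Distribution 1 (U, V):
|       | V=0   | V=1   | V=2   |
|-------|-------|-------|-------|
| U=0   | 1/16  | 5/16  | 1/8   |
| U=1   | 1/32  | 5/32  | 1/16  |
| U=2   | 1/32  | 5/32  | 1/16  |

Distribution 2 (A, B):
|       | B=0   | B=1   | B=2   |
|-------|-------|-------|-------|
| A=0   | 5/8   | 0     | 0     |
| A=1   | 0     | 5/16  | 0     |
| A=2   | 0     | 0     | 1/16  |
Distribution 1 (U, V):
Marginal P(U) (row sums):
  P(U=0) = 1/16 + 5/16 + 1/8 = 1/2
  P(U=1) = 1/32 + 5/32 + 1/16 = 1/4
  P(U=2) = 1/32 + 5/32 + 1/16 = 1/4
Marginal P(V) (column sums):
  P(V=0) = 1/16 + 1/32 + 1/32 = 1/8
  P(V=1) = 5/16 + 5/32 + 5/32 = 5/8
  P(V=2) = 1/8 + 1/16 + 1/16 = 1/4

H(U) = -[(1/2)·log₂(1/2) + (1/4)·log₂(1/4) + (1/4)·log₂(1/4)]
  = 0.5000 + 0.5000 + 0.5000
  = 1.5000 bits
H(V) = -[(1/8)·log₂(1/8) + (5/8)·log₂(5/8) + (1/4)·log₂(1/4)]
  = 0.3750 + 0.4238 + 0.5000
  = 1.2988 bits
H(U,V) = -[(1/16)·log₂(1/16) + (5/16)·log₂(5/16) + (1/8)·log₂(1/8) + (1/32)·log₂(1/32) + (5/32)·log₂(5/32) + (1/16)·log₂(1/16) + (1/32)·log₂(1/32) + (5/32)·log₂(5/32) + (1/16)·log₂(1/16)]
  = 0.2500 + 0.5244 + 0.3750 + 0.1563 + 0.4184 + 0.2500 + 0.1563 + 0.4184 + 0.2500
  = 2.7988 bits

I(U;V) = H(U) + H(V) - H(U,V)
  = 1.5000 + 1.2988 - 2.7988
  = 0.0000 bits

Distribution 2 (A, B):
Marginal P(A) (row sums):
  P(A=0) = 5/8 + 0 + 0 = 5/8
  P(A=1) = 0 + 5/16 + 0 = 5/16
  P(A=2) = 0 + 0 + 1/16 = 1/16
Marginal P(B) (column sums):
  P(B=0) = 5/8 + 0 + 0 = 5/8
  P(B=1) = 0 + 5/16 + 0 = 5/16
  P(B=2) = 0 + 0 + 1/16 = 1/16

H(A) = -[(5/8)·log₂(5/8) + (5/16)·log₂(5/16) + (1/16)·log₂(1/16)]
  = 0.4238 + 0.5244 + 0.2500
  = 1.1982 bits
H(B) = -[(5/8)·log₂(5/8) + (5/16)·log₂(5/16) + (1/16)·log₂(1/16)]
  = 0.4238 + 0.5244 + 0.2500
  = 1.1982 bits
H(A,B) = -[(5/8)·log₂(5/8) + (5/16)·log₂(5/16) + (1/16)·log₂(1/16)]
  = 0.4238 + 0.5244 + 0.2500
  = 1.1982 bits

I(A;B) = H(A) + H(B) - H(A,B)
  = 1.1982 + 1.1982 - 1.1982
  = 1.1982 bits

I(A;B) = 1.1982 bits > I(U;V) = 0.0000 bits, so (A, B) has the higher mutual information (stronger dependence).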